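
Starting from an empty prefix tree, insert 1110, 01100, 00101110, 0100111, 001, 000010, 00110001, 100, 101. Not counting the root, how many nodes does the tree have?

Count nodes per top-level branch (shared prefixes stored once):
  '0'-branch (000010, 001, 00101110, 00110001, 0100111, 01100): 26 nodes
  '1'-branch (100, 101, 1110): 7 nodes
Sum: 33

33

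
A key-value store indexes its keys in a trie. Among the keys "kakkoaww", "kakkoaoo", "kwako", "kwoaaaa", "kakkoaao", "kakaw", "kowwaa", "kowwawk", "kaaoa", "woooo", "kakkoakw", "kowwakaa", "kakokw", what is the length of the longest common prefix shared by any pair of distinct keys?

Look for the deepest trie node that still has at least two words in its subtree.
e.g. "kakkoaao" and "kakkoakw" share the prefix "kakkoa" of length 6; no pair shares a longer one.
Longest shared-prefix length: 6

6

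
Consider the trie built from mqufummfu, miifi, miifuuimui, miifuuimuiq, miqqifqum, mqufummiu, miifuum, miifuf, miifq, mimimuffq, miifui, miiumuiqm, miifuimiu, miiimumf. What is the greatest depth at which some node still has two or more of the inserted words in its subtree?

10

Look for the deepest trie node that still has at least two words in its subtree.
"miifuuimui" and "miifuuimuiq" agree on "miifuuimui" (10 characters) before diverging; nothing deeper is shared.
Longest shared-prefix length: 10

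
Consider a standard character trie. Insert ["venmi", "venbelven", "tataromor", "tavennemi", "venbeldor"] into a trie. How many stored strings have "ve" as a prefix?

3

Traverse to the node for "ve", then collect every word in that subtree.
Words under "ve": venbeldor, venbelven, venmi
Count: 3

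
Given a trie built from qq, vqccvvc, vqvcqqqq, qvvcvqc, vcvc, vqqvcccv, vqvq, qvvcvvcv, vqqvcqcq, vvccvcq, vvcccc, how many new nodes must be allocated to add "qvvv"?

1

Walking "qvvv" from the root, the first 3 characters ("qvv") follow existing edges; "v" is the first miss.
New nodes needed: |"qvvv"| − 3 = 4 − 3 = 1.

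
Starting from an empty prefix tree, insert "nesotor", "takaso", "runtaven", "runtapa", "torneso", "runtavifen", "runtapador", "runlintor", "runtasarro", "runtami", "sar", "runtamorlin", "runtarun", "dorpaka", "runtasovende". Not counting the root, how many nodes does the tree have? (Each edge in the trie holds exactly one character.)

Insert word by word; a character creates a node only if that edge doesn't already exist:
  "nesotor" → 7 new (n, e, s, o, t, o, r)
  "takaso" → 6 new (t, a, k, a, s, o)
  "runtaven" → 8 new (r, u, n, t, a, v, e, n)
  "runtapa" → prefix "runta" already present; 2 new (p, a)
  "torneso" → prefix "t" already present; 6 new (o, r, n, e, s, o)
  "runtavifen" → prefix "runtav" already present; 4 new (i, f, e, n)
  "runtapador" → prefix "runtapa" already present; 3 new (d, o, r)
  "runlintor" → prefix "run" already present; 6 new (l, i, n, t, o, r)
  "runtasarro" → prefix "runta" already present; 5 new (s, a, r, r, o)
  "runtami" → prefix "runta" already present; 2 new (m, i)
  "sar" → 3 new (s, a, r)
  "runtamorlin" → prefix "runtam" already present; 5 new (o, r, l, i, n)
  "runtarun" → prefix "runta" already present; 3 new (r, u, n)
  "dorpaka" → 7 new (d, o, r, p, a, k, a)
  "runtasovende" → prefix "runtas" already present; 6 new (o, v, e, n, d, e)
Total nodes = 7 + 6 + 8 + 2 + 6 + 4 + 3 + 6 + 5 + 2 + 3 + 5 + 3 + 7 + 6 = 73

73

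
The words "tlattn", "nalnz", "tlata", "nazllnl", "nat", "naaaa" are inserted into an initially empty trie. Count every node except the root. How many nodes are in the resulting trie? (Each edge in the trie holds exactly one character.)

21

Insert word by word; a character creates a node only if that edge doesn't already exist:
  "tlattn" → 6 new (t, l, a, t, t, n)
  "nalnz" → 5 new (n, a, l, n, z)
  "tlata" → prefix "tlat" already present; 1 new (a)
  "nazllnl" → prefix "na" already present; 5 new (z, l, l, n, l)
  "nat" → prefix "na" already present; 1 new (t)
  "naaaa" → prefix "na" already present; 3 new (a, a, a)
Total nodes = 6 + 5 + 1 + 5 + 1 + 3 = 21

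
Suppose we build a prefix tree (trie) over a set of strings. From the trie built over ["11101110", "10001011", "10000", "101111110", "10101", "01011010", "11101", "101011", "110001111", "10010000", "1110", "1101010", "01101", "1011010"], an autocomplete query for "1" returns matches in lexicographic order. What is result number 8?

Words with prefix "1", in lexicographic order: "10000", "10001011", "10010000", "10101", "101011", "1011010", "101111110", "110001111", "1101010", "1110", "11101", "11101110"
Position 8: 110001111

110001111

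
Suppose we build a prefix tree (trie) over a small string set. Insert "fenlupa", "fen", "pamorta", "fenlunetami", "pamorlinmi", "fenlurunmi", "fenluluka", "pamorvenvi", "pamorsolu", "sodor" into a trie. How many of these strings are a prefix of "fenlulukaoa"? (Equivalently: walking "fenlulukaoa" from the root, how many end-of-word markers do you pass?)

2

Walk "fenlulukaoa" from the root; an end-of-word marker is hit whenever a stored word is a prefix of "fenlulukaoa".
Prefixes of the query that are stored words: "fen", "fenluluka"
Count: 2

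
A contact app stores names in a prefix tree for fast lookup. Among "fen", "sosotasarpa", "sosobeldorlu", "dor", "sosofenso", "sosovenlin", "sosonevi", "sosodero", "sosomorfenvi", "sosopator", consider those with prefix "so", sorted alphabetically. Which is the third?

DFS of the "so" subtree visits, in order: "sosobeldorlu", "sosodero", "sosofenso", "sosomorfenvi", "sosonevi", "sosopator", "sosotasarpa", "sosovenlin"
The 3rd is sosofenso.

sosofenso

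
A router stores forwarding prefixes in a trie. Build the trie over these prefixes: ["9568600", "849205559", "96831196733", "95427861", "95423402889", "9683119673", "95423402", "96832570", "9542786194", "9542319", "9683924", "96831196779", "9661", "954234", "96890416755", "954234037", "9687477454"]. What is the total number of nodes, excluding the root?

71

Trace insertions, counting only characters that open a new branch:
  "9568600" → 7 new (9, 5, 6, 8, 6, 0, 0)
  "849205559" → 9 new (8, 4, 9, 2, 0, 5, 5, 5, 9)
  "96831196733" → prefix "9" already present; 10 new (6, 8, 3, 1, 1, 9, 6, 7, 3, 3)
  "95427861" → prefix "95" already present; 6 new (4, 2, 7, 8, 6, 1)
  "95423402889" → prefix "9542" already present; 7 new (3, 4, 0, 2, 8, 8, 9)
  "9683119673" → prefix "9683119673" already present; 0 new (none)
  "95423402" → prefix "95423402" already present; 0 new (none)
  "96832570" → prefix "9683" already present; 4 new (2, 5, 7, 0)
  "9542786194" → prefix "95427861" already present; 2 new (9, 4)
  "9542319" → prefix "95423" already present; 2 new (1, 9)
  "9683924" → prefix "9683" already present; 3 new (9, 2, 4)
  "96831196779" → prefix "968311967" already present; 2 new (7, 9)
  "9661" → prefix "96" already present; 2 new (6, 1)
  "954234" → prefix "954234" already present; 0 new (none)
  "96890416755" → prefix "968" already present; 8 new (9, 0, 4, 1, 6, 7, 5, 5)
  "954234037" → prefix "9542340" already present; 2 new (3, 7)
  "9687477454" → prefix "968" already present; 7 new (7, 4, 7, 7, 4, 5, 4)
Total nodes = 7 + 9 + 10 + 6 + 7 + 0 + 0 + 4 + 2 + 2 + 3 + 2 + 2 + 0 + 8 + 2 + 7 = 71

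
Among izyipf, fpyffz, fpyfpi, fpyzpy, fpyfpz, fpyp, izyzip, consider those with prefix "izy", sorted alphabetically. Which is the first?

izyipf

DFS of the "izy" subtree visits, in order: "izyipf", "izyzip"
The 1st is izyipf.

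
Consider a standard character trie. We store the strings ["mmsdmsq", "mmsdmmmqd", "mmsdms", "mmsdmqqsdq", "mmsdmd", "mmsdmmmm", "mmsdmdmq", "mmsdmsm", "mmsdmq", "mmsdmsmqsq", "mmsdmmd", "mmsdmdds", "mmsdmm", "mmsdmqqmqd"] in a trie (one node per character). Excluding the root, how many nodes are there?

30

Trace insertions, counting only characters that open a new branch:
  "mmsdmsq" → 7 new (m, m, s, d, m, s, q)
  "mmsdmmmqd" → prefix "mmsdm" already present; 4 new (m, m, q, d)
  "mmsdms" → prefix "mmsdms" already present; 0 new (none)
  "mmsdmqqsdq" → prefix "mmsdm" already present; 5 new (q, q, s, d, q)
  "mmsdmd" → prefix "mmsdm" already present; 1 new (d)
  "mmsdmmmm" → prefix "mmsdmmm" already present; 1 new (m)
  "mmsdmdmq" → prefix "mmsdmd" already present; 2 new (m, q)
  "mmsdmsm" → prefix "mmsdms" already present; 1 new (m)
  "mmsdmq" → prefix "mmsdmq" already present; 0 new (none)
  "mmsdmsmqsq" → prefix "mmsdmsm" already present; 3 new (q, s, q)
  "mmsdmmd" → prefix "mmsdmm" already present; 1 new (d)
  "mmsdmdds" → prefix "mmsdmd" already present; 2 new (d, s)
  "mmsdmm" → prefix "mmsdmm" already present; 0 new (none)
  "mmsdmqqmqd" → prefix "mmsdmqq" already present; 3 new (m, q, d)
Total nodes = 7 + 4 + 0 + 5 + 1 + 1 + 2 + 1 + 0 + 3 + 1 + 2 + 0 + 3 = 30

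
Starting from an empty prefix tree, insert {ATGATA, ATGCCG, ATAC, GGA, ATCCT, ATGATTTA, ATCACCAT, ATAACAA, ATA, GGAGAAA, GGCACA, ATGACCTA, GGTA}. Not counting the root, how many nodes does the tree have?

43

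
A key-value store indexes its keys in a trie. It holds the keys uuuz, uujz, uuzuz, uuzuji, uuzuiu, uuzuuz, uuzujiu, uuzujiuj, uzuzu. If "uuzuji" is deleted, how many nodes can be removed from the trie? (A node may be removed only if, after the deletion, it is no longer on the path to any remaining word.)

After clearing the end-marker at "uuzuji", prune upward until reaching a node still needed by another word.
Every node on "uuzuji" is still needed (e.g. by "uuzujiu"), so nothing is freed.
Nodes removed: 0

0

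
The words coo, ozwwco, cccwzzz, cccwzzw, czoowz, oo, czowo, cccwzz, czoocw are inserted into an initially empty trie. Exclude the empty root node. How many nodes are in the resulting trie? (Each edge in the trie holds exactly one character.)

26

Count nodes per top-level branch (shared prefixes stored once):
  'c'-branch (cccwzz, cccwzzw, cccwzzz, coo, czoocw, czoowz, czowo): 19 nodes
  'o'-branch (oo, ozwwco): 7 nodes
Sum: 26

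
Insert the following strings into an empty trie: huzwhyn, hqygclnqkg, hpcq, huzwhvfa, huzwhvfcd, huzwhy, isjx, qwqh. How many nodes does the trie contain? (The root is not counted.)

32

Insert word by word; a character creates a node only if that edge doesn't already exist:
  "huzwhyn" → 7 new (h, u, z, w, h, y, n)
  "hqygclnqkg" → prefix "h" already present; 9 new (q, y, g, c, l, n, q, k, g)
  "hpcq" → prefix "h" already present; 3 new (p, c, q)
  "huzwhvfa" → prefix "huzwh" already present; 3 new (v, f, a)
  "huzwhvfcd" → prefix "huzwhvf" already present; 2 new (c, d)
  "huzwhy" → prefix "huzwhy" already present; 0 new (none)
  "isjx" → 4 new (i, s, j, x)
  "qwqh" → 4 new (q, w, q, h)
Total nodes = 7 + 9 + 3 + 3 + 2 + 0 + 4 + 4 = 32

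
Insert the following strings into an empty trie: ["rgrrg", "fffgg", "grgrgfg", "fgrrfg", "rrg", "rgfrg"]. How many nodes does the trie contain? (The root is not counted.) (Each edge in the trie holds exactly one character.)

27

Count nodes per top-level branch (shared prefixes stored once):
  'f'-branch (fffgg, fgrrfg): 10 nodes
  'g'-branch (grgrgfg): 7 nodes
  'r'-branch (rgfrg, rgrrg, rrg): 10 nodes
Sum: 27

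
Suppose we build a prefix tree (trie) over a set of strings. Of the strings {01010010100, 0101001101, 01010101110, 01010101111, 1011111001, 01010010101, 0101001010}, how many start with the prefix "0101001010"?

Filter for entries beginning with "0101001010":
Matches: "0101001010", "01010010100", "01010010101"
Count: 3

3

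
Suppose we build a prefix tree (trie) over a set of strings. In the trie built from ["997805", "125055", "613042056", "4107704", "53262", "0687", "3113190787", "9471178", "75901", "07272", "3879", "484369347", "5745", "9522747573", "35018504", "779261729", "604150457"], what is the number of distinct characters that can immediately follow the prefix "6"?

2

Follow the path "6" to its node, then look at its outgoing edges.
Distinct next characters after "6": 0, 1.
That node has 2 child edges.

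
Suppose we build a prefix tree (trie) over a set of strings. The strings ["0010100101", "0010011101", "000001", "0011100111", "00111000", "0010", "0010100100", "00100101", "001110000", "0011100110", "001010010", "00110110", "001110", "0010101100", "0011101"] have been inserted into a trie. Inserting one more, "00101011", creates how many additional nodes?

0

"00101011" is already a full path in the trie; only an end-marker is added.
No new nodes are needed: 0.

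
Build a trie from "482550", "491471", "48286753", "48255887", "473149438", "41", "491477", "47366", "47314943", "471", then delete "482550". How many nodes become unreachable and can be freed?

1

After clearing the end-marker at "482550", prune upward until reaching a node still needed by another word.
The suffix "0" (1 node) is used only by "482550"; the node for "48255" still has the child "8", so pruning stops there.
Nodes removed: 1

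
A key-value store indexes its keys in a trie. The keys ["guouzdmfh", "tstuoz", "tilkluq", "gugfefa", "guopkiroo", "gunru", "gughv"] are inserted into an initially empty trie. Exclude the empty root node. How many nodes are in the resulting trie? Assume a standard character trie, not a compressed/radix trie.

Count nodes per top-level branch (shared prefixes stored once):
  'g'-branch (gugfefa, gughv, gunru, guopkiroo, guouzdmfh): 25 nodes
  't'-branch (tilkluq, tstuoz): 12 nodes
Sum: 37

37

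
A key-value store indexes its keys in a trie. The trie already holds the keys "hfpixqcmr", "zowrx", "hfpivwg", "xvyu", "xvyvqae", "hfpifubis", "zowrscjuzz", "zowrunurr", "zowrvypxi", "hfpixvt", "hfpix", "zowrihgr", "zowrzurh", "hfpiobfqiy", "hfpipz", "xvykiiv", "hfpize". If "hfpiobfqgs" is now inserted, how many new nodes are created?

2

Walking "hfpiobfqgs" from the root, the first 8 characters ("hfpiobfq") follow existing edges; "g" is the first miss.
Each of the 2 remaining characters creates one node.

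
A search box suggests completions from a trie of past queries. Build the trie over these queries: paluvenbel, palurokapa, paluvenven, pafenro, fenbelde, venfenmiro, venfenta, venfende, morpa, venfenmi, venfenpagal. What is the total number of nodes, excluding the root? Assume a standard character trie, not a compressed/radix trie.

Count nodes per top-level branch (shared prefixes stored once):
  'f'-branch (fenbelde): 8 nodes
  'm'-branch (morpa): 5 nodes
  'p'-branch (pafenro, palurokapa, paluvenbel, paluvenven): 24 nodes
  'v'-branch (venfende, venfenmi, venfenmiro, venfenpagal, venfenta): 19 nodes
Sum: 56

56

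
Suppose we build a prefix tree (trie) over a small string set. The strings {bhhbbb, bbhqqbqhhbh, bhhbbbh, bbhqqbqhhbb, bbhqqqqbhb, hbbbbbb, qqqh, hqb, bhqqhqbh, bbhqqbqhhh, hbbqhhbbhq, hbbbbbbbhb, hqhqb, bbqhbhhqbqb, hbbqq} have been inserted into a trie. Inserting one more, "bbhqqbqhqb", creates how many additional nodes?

The longest prefix of "bbhqqbqhqb" already in the trie is "bbhqqbqh" (length 8).
So 10 − 8 = 2 new nodes.

2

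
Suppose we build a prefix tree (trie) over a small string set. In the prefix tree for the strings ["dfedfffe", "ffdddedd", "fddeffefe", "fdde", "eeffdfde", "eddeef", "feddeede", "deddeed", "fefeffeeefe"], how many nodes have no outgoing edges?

Leaves are exactly the stored words that no other stored word extends.
Those words: "deddeed", "dfedfffe", "eddeef", "eeffdfde", "fddeffefe", "feddeede", "fefeffeeefe", "ffdddedd"
Leaf count: 8

8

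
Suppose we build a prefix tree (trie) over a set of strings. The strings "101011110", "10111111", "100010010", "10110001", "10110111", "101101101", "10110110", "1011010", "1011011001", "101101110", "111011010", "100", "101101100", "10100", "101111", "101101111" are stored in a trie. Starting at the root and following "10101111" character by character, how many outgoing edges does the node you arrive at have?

1

Follow the path "10101111" to its node, then look at its outgoing edges.
Distinct next characters after "10101111": 0.
That node has 1 child edge.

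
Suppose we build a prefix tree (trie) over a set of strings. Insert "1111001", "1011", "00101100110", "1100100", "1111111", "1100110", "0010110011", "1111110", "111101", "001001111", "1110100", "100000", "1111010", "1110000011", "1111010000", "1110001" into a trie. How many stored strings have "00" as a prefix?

Traverse to the node for "00", then collect every word in that subtree.
Matches: "001001111", "0010110011", "00101100110"
Count: 3

3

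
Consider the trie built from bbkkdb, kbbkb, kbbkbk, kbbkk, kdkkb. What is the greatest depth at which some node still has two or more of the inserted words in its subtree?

Look for the deepest trie node that still has at least two words in its subtree.
e.g. "kbbkb" and "kbbkbk" share the prefix "kbbkb" of length 5; no pair shares a longer one.
Longest shared-prefix length: 5

5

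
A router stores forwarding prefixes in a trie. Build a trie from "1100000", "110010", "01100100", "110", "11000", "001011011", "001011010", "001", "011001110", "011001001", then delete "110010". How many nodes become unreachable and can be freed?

Walk "110010" from the leaf back toward the root, removing each node that no remaining word uses.
The suffix "10" (2 nodes) is used only by "110010"; the node for "1100" still has the child "0", so pruning stops there.
Nodes removed: 2

2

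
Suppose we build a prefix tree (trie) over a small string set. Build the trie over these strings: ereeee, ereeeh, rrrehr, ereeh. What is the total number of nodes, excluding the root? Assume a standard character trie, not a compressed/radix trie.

14

For each word, the new-node count is its length minus the longest prefix already in the trie:
  "ereeee" → 6 new (e, r, e, e, e, e)
  "ereeeh" → prefix "ereee" already present; 1 new (h)
  "rrrehr" → 6 new (r, r, r, e, h, r)
  "ereeh" → prefix "eree" already present; 1 new (h)
Total nodes = 6 + 1 + 6 + 1 = 14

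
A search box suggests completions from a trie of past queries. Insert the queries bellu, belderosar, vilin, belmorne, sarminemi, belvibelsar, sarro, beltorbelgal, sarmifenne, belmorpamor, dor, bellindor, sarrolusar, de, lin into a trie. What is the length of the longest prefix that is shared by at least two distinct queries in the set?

6

Look for the deepest trie node that still has at least two words in its subtree.
e.g. "belmorne" and "belmorpamor" share the prefix "belmor" of length 6; no pair shares a longer one.
Longest shared-prefix length: 6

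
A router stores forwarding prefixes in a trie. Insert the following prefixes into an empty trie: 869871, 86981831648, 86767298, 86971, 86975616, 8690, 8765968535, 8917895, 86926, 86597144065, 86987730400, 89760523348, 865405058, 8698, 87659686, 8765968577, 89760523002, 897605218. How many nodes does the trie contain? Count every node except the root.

Count nodes per top-level branch (shared prefixes stored once):
  '8'-branch (865405058, 86597144065, 86767298, 8690, 86926, 86971, 86975616, 8698, 86981831648, 869871, 86987730400, 8765968535, 8765968577, 87659686, 8917895, 897605218, 89760523002, 89760523348): 81 nodes
Sum: 81

81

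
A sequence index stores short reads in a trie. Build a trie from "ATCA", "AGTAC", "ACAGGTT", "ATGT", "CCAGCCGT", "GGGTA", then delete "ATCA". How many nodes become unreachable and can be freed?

Walk "ATCA" from the leaf back toward the root, removing each node that no remaining word uses.
The suffix "CA" (2 nodes) is used only by "ATCA"; the node for "AT" still has the child "G", so pruning stops there.
Nodes removed: 2

2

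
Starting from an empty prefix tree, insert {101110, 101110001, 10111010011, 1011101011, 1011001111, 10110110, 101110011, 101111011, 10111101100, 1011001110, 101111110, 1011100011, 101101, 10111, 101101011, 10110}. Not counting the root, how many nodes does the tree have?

Insert word by word; a character creates a node only if that edge doesn't already exist:
  "101110" → 6 new (1, 0, 1, 1, 1, 0)
  "101110001" → prefix "101110" already present; 3 new (0, 0, 1)
  "10111010011" → prefix "101110" already present; 5 new (1, 0, 0, 1, 1)
  "1011101011" → prefix "10111010" already present; 2 new (1, 1)
  "1011001111" → prefix "1011" already present; 6 new (0, 0, 1, 1, 1, 1)
  "10110110" → prefix "10110" already present; 3 new (1, 1, 0)
  "101110011" → prefix "1011100" already present; 2 new (1, 1)
  "101111011" → prefix "10111" already present; 4 new (1, 0, 1, 1)
  "10111101100" → prefix "101111011" already present; 2 new (0, 0)
  "1011001110" → prefix "101100111" already present; 1 new (0)
  "101111110" → prefix "101111" already present; 3 new (1, 1, 0)
  "1011100011" → prefix "101110001" already present; 1 new (1)
  "101101" → prefix "101101" already present; 0 new (none)
  "10111" → prefix "10111" already present; 0 new (none)
  "101101011" → prefix "101101" already present; 3 new (0, 1, 1)
  "10110" → prefix "10110" already present; 0 new (none)
Total nodes = 6 + 3 + 5 + 2 + 6 + 3 + 2 + 4 + 2 + 1 + 3 + 1 + 0 + 0 + 3 + 0 = 41

41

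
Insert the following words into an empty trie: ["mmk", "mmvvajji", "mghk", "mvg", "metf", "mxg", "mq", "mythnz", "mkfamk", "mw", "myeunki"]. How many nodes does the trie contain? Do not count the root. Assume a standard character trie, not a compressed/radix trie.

Trie structure (* marks end of a word):
(root)
└─ m
   ├─ e
   │  └─ t
   │     └─ f *
   ├─ g
   │  └─ h
   │     └─ k *
   ├─ k
   │  └─ f
   │     └─ a
   │        └─ m
   │           └─ k *
   ├─ m
   │  ├─ k *
   │  └─ v
   │     └─ v
   │        └─ a
   │           └─ j
   │              └─ j
   │                 └─ i *
   ├─ q *
   ├─ v
   │  └─ g *
   ├─ w *
   ├─ x
   │  └─ g *
   └─ y
      ├─ e
      │  └─ u
      │     └─ n
      │        └─ k
      │           └─ i *
      └─ t
         └─ h
            └─ n
               └─ z *
Counting every labelled node above: 36.

36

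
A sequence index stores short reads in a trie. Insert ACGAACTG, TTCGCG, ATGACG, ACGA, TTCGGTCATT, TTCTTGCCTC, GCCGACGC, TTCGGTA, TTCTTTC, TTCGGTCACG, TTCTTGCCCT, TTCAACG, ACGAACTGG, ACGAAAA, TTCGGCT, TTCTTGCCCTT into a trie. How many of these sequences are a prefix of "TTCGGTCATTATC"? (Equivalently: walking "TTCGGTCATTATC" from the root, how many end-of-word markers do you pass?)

1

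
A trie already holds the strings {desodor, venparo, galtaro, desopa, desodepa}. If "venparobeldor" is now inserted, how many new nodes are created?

6

"venparo" is already a path in the trie; the remaining "beldor" must be added.
Each of the 6 remaining characters creates one node.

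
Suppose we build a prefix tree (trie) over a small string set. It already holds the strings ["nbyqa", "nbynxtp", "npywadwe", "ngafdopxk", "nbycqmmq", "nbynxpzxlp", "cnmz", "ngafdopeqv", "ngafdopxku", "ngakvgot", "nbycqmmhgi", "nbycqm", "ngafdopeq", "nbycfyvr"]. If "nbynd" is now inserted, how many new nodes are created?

1

The longest prefix of "nbynd" already in the trie is "nbyn" (length 4).
Each of the 1 remaining characters creates one node.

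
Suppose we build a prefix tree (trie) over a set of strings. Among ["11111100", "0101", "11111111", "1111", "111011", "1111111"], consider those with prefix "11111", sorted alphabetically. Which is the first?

Words with prefix "11111", in lexicographic order: "11111100", "1111111", "11111111"
The 1st is 11111100.

11111100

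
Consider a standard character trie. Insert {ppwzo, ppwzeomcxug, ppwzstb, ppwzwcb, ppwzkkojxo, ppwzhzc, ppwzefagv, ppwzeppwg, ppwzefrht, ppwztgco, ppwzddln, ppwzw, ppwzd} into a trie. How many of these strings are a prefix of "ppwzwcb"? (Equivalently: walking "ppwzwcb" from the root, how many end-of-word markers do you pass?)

2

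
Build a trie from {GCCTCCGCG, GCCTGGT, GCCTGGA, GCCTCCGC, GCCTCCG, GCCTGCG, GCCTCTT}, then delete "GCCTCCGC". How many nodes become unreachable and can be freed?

0

After clearing the end-marker at "GCCTCCGC", prune upward until reaching a node still needed by another word.
Every node on "GCCTCCGC" is still needed (e.g. by "GCCTCCGCG"), so nothing is freed.
Nodes removed: 0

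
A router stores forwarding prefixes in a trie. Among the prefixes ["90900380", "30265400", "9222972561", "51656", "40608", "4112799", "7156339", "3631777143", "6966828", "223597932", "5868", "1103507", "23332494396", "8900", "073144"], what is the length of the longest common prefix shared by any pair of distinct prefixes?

Equivalently: take the maximum, over all pairs, of their longest common prefix length.
e.g. "223597932" and "23332494396" share the prefix "2" of length 1; no pair shares a longer one.
Longest shared-prefix length: 1

1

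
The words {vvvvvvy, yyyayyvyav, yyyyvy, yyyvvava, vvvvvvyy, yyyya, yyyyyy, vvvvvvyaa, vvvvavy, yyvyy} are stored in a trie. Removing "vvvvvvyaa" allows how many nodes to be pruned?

2

After clearing the end-marker at "vvvvvvyaa", prune upward until reaching a node still needed by another word.
The suffix "aa" (2 nodes) is used only by "vvvvvvyaa"; the node for "vvvvvvy" still has the child "y", so pruning stops there.
Nodes removed: 2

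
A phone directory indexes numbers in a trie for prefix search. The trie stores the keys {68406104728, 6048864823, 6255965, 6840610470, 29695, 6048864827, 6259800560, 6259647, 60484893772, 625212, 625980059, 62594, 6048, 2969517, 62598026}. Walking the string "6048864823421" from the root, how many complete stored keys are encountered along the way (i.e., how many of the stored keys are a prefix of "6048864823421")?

Walk "6048864823421" from the root; an end-of-word marker is hit whenever a stored word is a prefix of "6048864823421".
Prefixes of the query that are stored words: "6048", "6048864823"
Count: 2

2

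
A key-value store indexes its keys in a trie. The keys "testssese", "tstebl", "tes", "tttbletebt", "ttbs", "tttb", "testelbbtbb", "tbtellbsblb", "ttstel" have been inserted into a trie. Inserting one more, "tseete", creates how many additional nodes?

4

The longest prefix of "tseete" already in the trie is "ts" (length 2).
So 6 − 2 = 4 new nodes.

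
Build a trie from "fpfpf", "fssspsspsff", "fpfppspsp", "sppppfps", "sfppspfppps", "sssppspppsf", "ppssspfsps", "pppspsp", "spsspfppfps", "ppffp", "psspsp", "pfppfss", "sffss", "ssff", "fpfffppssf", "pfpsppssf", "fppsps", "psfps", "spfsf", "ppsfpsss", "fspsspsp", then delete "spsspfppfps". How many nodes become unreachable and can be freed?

Walk "spsspfppfps" from the leaf back toward the root, removing each node that no remaining word uses.
The suffix "sspfppfps" (9 nodes) is used only by "spsspfppfps"; the node for "sp" still has the child "p", so pruning stops there.
Nodes removed: 9

9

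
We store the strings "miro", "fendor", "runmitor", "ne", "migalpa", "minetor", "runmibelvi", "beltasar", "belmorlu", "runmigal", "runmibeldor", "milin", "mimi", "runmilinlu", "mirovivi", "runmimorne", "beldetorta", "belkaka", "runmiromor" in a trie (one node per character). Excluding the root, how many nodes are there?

Insert word by word; a character creates a node only if that edge doesn't already exist:
  "miro" → 4 new (m, i, r, o)
  "fendor" → 6 new (f, e, n, d, o, r)
  "runmitor" → 8 new (r, u, n, m, i, t, o, r)
  "ne" → 2 new (n, e)
  "migalpa" → prefix "mi" already present; 5 new (g, a, l, p, a)
  "minetor" → prefix "mi" already present; 5 new (n, e, t, o, r)
  "runmibelvi" → prefix "runmi" already present; 5 new (b, e, l, v, i)
  "beltasar" → 8 new (b, e, l, t, a, s, a, r)
  "belmorlu" → prefix "bel" already present; 5 new (m, o, r, l, u)
  "runmigal" → prefix "runmi" already present; 3 new (g, a, l)
  "runmibeldor" → prefix "runmibel" already present; 3 new (d, o, r)
  "milin" → prefix "mi" already present; 3 new (l, i, n)
  "mimi" → prefix "mi" already present; 2 new (m, i)
  "runmilinlu" → prefix "runmi" already present; 5 new (l, i, n, l, u)
  "mirovivi" → prefix "miro" already present; 4 new (v, i, v, i)
  "runmimorne" → prefix "runmi" already present; 5 new (m, o, r, n, e)
  "beldetorta" → prefix "bel" already present; 7 new (d, e, t, o, r, t, a)
  "belkaka" → prefix "bel" already present; 4 new (k, a, k, a)
  "runmiromor" → prefix "runmi" already present; 5 new (r, o, m, o, r)
Total nodes = 4 + 6 + 8 + 2 + 5 + 5 + 5 + 8 + 5 + 3 + 3 + 3 + 2 + 5 + 4 + 5 + 7 + 4 + 5 = 89

89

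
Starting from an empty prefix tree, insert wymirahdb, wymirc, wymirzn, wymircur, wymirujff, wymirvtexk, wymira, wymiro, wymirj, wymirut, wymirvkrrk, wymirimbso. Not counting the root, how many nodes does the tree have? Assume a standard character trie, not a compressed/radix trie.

Trace insertions, counting only characters that open a new branch:
  "wymirahdb" → 9 new (w, y, m, i, r, a, h, d, b)
  "wymirc" → prefix "wymir" already present; 1 new (c)
  "wymirzn" → prefix "wymir" already present; 2 new (z, n)
  "wymircur" → prefix "wymirc" already present; 2 new (u, r)
  "wymirujff" → prefix "wymir" already present; 4 new (u, j, f, f)
  "wymirvtexk" → prefix "wymir" already present; 5 new (v, t, e, x, k)
  "wymira" → prefix "wymira" already present; 0 new (none)
  "wymiro" → prefix "wymir" already present; 1 new (o)
  "wymirj" → prefix "wymir" already present; 1 new (j)
  "wymirut" → prefix "wymiru" already present; 1 new (t)
  "wymirvkrrk" → prefix "wymirv" already present; 4 new (k, r, r, k)
  "wymirimbso" → prefix "wymir" already present; 5 new (i, m, b, s, o)
Total nodes = 9 + 1 + 2 + 2 + 4 + 5 + 0 + 1 + 1 + 1 + 4 + 5 = 35

35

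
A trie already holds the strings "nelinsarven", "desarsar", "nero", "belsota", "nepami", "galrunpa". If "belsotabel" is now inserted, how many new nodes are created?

3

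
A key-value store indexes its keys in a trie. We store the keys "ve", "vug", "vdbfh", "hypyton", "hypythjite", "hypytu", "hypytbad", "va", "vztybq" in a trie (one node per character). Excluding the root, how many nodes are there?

30

Insert word by word; a character creates a node only if that edge doesn't already exist:
  "ve" → 2 new (v, e)
  "vug" → prefix "v" already present; 2 new (u, g)
  "vdbfh" → prefix "v" already present; 4 new (d, b, f, h)
  "hypyton" → 7 new (h, y, p, y, t, o, n)
  "hypythjite" → prefix "hypyt" already present; 5 new (h, j, i, t, e)
  "hypytu" → prefix "hypyt" already present; 1 new (u)
  "hypytbad" → prefix "hypyt" already present; 3 new (b, a, d)
  "va" → prefix "v" already present; 1 new (a)
  "vztybq" → prefix "v" already present; 5 new (z, t, y, b, q)
Total nodes = 2 + 2 + 4 + 7 + 5 + 1 + 3 + 1 + 5 = 30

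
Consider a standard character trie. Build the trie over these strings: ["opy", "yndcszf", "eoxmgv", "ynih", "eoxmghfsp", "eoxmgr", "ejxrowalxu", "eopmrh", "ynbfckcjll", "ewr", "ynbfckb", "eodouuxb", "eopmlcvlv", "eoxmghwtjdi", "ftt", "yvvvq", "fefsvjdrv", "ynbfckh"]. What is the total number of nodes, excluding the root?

79

Count nodes per top-level branch (shared prefixes stored once):
  'e'-branch (ejxrowalxu, eodouuxb, eopmlcvlv, eopmrh, eoxmghfsp, eoxmghwtjdi, eoxmgr, eoxmgv, ewr): 42 nodes
  'f'-branch (fefsvjdrv, ftt): 11 nodes
  'o'-branch (opy): 3 nodes
  'y'-branch (ynbfckb, ynbfckcjll, ynbfckh, yndcszf, ynih, yvvvq): 23 nodes
Sum: 79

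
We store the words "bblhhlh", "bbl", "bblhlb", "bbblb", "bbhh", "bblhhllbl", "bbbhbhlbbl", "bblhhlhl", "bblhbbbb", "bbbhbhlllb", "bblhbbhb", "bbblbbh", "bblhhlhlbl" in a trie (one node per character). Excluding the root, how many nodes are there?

38

Insert word by word; a character creates a node only if that edge doesn't already exist:
  "bblhhlh" → 7 new (b, b, l, h, h, l, h)
  "bbl" → prefix "bbl" already present; 0 new (none)
  "bblhlb" → prefix "bblh" already present; 2 new (l, b)
  "bbblb" → prefix "bb" already present; 3 new (b, l, b)
  "bbhh" → prefix "bb" already present; 2 new (h, h)
  "bblhhllbl" → prefix "bblhhl" already present; 3 new (l, b, l)
  "bbbhbhlbbl" → prefix "bbb" already present; 7 new (h, b, h, l, b, b, l)
  "bblhhlhl" → prefix "bblhhlh" already present; 1 new (l)
  "bblhbbbb" → prefix "bblh" already present; 4 new (b, b, b, b)
  "bbbhbhlllb" → prefix "bbbhbhl" already present; 3 new (l, l, b)
  "bblhbbhb" → prefix "bblhbb" already present; 2 new (h, b)
  "bbblbbh" → prefix "bbblb" already present; 2 new (b, h)
  "bblhhlhlbl" → prefix "bblhhlhl" already present; 2 new (b, l)
Total nodes = 7 + 0 + 2 + 3 + 2 + 3 + 7 + 1 + 4 + 3 + 2 + 2 + 2 = 38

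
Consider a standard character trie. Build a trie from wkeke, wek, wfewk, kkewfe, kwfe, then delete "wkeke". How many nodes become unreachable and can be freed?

4

A node on "wkeke"'s path can go only if nothing else ends at it or branches off below it.
The suffix "keke" (4 nodes) is used only by "wkeke"; the node for "w" still has the child "e", so pruning stops there.
Nodes removed: 4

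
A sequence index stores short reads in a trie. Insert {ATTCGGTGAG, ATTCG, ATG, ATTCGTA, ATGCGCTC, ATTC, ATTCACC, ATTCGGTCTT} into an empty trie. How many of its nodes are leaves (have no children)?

A leaf is a node with no children — equivalently, the end of a word that is not a proper prefix of any other stored word.
Those words: "ATGCGCTC", "ATTCACC", "ATTCGGTCTT", "ATTCGGTGAG", "ATTCGTA"
Leaf count: 5

5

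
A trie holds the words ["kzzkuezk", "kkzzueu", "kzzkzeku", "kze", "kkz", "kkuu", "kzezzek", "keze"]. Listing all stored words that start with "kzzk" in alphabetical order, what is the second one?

kzzkzeku

DFS of the "kzzk" subtree visits, in order: "kzzkuezk", "kzzkzeku"
The 2nd is kzzkzeku.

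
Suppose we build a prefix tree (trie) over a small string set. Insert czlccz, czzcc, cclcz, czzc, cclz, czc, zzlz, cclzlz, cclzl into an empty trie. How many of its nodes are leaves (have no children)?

Leaves are exactly the stored words that no other stored word extends.
Those words: "cclcz", "cclzlz", "czc", "czlccz", "czzcc", "zzlz"
Leaf count: 6

6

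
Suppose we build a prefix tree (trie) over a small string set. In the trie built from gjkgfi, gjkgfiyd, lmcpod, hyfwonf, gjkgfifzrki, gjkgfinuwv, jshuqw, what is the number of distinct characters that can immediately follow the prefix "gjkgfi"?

The children of the "gjkgfi" node are the distinct next characters among strings starting with "gjkgfi".
Characters that immediately follow "gjkgfi" among the stored strings: {f, n, y}.
That node has 3 child edges.

3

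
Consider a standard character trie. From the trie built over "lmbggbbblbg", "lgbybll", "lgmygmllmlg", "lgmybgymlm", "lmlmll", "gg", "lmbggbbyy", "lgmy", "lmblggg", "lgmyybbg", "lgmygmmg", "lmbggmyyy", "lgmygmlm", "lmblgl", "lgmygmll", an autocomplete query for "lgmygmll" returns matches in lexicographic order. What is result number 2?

lgmygmllmlg

DFS of the "lgmygmll" subtree visits, in order: "lgmygmll", "lgmygmllmlg"
The 2nd is lgmygmllmlg.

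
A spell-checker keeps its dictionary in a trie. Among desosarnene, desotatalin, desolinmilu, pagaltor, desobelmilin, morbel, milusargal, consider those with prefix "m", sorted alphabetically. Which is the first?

Words with prefix "m", in lexicographic order: "milusargal", "morbel"
The 1st is milusargal.

milusargal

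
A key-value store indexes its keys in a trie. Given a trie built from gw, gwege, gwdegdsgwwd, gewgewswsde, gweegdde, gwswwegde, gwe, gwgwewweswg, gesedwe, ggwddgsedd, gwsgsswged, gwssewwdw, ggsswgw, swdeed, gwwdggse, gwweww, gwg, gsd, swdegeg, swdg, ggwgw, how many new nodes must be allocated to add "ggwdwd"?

2

"ggwd" is already a path in the trie; the remaining "wd" must be added.
So 6 − 4 = 2 new nodes.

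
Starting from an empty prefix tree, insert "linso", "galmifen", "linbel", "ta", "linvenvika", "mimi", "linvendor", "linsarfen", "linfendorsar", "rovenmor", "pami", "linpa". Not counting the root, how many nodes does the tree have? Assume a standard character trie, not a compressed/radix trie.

60

Count nodes per top-level branch (shared prefixes stored once):
  'g'-branch (galmifen): 8 nodes
  'l'-branch (linbel, linfendorsar, linpa, linsarfen, linso, linvendor, linvenvika): 34 nodes
  'm'-branch (mimi): 4 nodes
  'p'-branch (pami): 4 nodes
  'r'-branch (rovenmor): 8 nodes
  't'-branch (ta): 2 nodes
Sum: 60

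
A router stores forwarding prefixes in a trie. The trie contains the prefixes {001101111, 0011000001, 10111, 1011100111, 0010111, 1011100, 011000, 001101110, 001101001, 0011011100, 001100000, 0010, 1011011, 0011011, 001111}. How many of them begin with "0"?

Filter for entries beginning with "0":
Words under "0": 0010, 0010111, 001100000, 0011000001, 001101001, 0011011, 001101110, 0011011100, 001101111, 001111, 011000
Count: 11

11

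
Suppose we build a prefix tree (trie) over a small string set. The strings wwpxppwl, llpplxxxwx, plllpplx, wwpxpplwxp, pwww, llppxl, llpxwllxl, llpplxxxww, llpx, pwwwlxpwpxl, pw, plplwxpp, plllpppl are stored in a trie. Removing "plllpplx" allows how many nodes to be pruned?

2

After clearing the end-marker at "plllpplx", prune upward until reaching a node still needed by another word.
The suffix "lx" (2 nodes) is used only by "plllpplx"; the node for "plllpp" still has the child "p", so pruning stops there.
Nodes removed: 2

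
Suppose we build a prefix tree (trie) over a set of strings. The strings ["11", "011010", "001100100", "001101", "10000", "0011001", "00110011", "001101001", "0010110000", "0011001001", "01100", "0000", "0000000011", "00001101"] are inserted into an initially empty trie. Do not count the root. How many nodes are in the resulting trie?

46

Insert word by word; a character creates a node only if that edge doesn't already exist:
  "11" → 2 new (1, 1)
  "011010" → 6 new (0, 1, 1, 0, 1, 0)
  "001100100" → prefix "0" already present; 8 new (0, 1, 1, 0, 0, 1, 0, 0)
  "001101" → prefix "00110" already present; 1 new (1)
  "10000" → prefix "1" already present; 4 new (0, 0, 0, 0)
  "0011001" → prefix "0011001" already present; 0 new (none)
  "00110011" → prefix "0011001" already present; 1 new (1)
  "001101001" → prefix "001101" already present; 3 new (0, 0, 1)
  "0010110000" → prefix "001" already present; 7 new (0, 1, 1, 0, 0, 0, 0)
  "0011001001" → prefix "001100100" already present; 1 new (1)
  "01100" → prefix "0110" already present; 1 new (0)
  "0000" → prefix "00" already present; 2 new (0, 0)
  "0000000011" → prefix "0000" already present; 6 new (0, 0, 0, 0, 1, 1)
  "00001101" → prefix "0000" already present; 4 new (1, 1, 0, 1)
Total nodes = 2 + 6 + 8 + 1 + 4 + 0 + 1 + 3 + 7 + 1 + 1 + 2 + 6 + 4 = 46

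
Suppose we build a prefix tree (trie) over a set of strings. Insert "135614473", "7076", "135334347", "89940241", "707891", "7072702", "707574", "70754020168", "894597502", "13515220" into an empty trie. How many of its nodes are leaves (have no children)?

A leaf is a node with no children — equivalently, the end of a word that is not a proper prefix of any other stored word.
Those words: "13515220", "135334347", "135614473", "7072702", "70754020168", "707574", "7076", "707891", "894597502", "89940241"
Leaf count: 10

10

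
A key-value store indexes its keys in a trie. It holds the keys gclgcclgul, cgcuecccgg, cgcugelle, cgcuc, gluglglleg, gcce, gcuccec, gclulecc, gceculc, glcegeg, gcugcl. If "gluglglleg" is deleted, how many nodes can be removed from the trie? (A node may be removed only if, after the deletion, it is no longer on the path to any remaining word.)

After clearing the end-marker at "gluglglleg", prune upward until reaching a node still needed by another word.
The suffix "uglglleg" (8 nodes) is used only by "gluglglleg"; the node for "gl" still has the child "c", so pruning stops there.
Nodes removed: 8

8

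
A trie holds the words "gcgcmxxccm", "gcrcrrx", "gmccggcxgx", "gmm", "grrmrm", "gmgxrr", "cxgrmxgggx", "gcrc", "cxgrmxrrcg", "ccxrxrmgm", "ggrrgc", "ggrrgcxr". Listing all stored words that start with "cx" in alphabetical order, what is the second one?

Filter for "cx…" and sort: "cxgrmxgggx", "cxgrmxrrcg"
The 2nd is cxgrmxrrcg.

cxgrmxrrcg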